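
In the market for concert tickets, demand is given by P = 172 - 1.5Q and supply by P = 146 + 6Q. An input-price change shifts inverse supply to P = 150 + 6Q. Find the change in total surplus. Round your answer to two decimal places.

Initial equilibrium: Q_0 = 3.4667, P_0 = 166.8; CS_0 = (1/2)(3.4667)(5.2) = 9.0133, PS_0 = (1/2)(3.4667)(20.8) = 36.0533.
New equilibrium: 172 - 1.5Q = 150 + 6Q gives Q_1 = 2.9333, P_1 = 167.6; CS_1 = 6.4533, PS_1 = 25.8133.
Change in total surplus = (6.4533 + 25.8133) - (9.0133 + 36.0533) = -12.8.

-12.80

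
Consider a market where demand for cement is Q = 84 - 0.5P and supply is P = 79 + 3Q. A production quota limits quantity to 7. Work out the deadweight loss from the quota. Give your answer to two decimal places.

291.60

Rewriting demand in inverse form: P = 168 - 2Q.
Without the quota, 168 - 2Q = 79 + 3Q gives Q* = 17.8.
At Q = 7 the demand price is 168 - 2(7) = 154 and the supply price is 79 + 3(7) = 100.
DWL = (1/2)(gap between curves at 7) x (Q* - 7) = (1/2)(54)(10.8) = 291.6.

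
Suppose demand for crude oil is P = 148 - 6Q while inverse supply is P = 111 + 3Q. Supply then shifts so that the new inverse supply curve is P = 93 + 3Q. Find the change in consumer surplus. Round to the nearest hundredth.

61.33

Initial equilibrium: Q_0 = 4.1111, P_0 = 123.3333; CS_0 = (1/2)(4.1111)(24.6667) = 50.7037, PS_0 = (1/2)(4.1111)(12.3333) = 25.3519.
New equilibrium: 148 - 6Q = 93 + 3Q gives Q_1 = 6.1111, P_1 = 111.3333; CS_1 = 112.037, PS_1 = 56.0185.
Change in consumer surplus = 112.037 - 50.7037 = 61.3333.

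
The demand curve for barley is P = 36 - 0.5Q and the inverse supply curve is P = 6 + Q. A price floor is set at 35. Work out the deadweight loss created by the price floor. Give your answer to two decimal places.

Without the control, 36 - 0.5Q = 6 + Q so Q* = 20 and P* = 26.
At P = 35, buyers demand (36 - 35)/0.5 = 2 while sellers would supply more, so the quantity traded is 2 at price 35.
The lost-trades triangle has base Q* - 2 = 18 and height equal to the gap between the curves at Q = 2, which is 35 - 8 = 27. DWL = (1/2)(18)(27) = 243.

243.00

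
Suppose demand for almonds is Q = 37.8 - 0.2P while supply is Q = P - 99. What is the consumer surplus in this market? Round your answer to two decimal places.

562.50

Rewriting demand in inverse form: P = 189 - 5Q.
Rewriting supply in inverse form: P = 99 + Q.
Equilibrium: 189 - 5Q = 99 + Q, so Q* = 15 and P* = 114.
The demand choke price is 189, so CS = (1/2)(Q*)(189 - P*) = (1/2)(15)(75) = 562.5.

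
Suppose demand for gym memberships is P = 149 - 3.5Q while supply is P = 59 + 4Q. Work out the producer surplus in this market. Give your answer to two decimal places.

Set 149 - 3.5Q = 59 + 4Q, which gives 90 = 7.5Q, so Q* = 12 and P* = 149 - 3.5(12) = 107.
Producer surplus is the triangle above supply below P*: (1/2)(12)(107 - 59) = (1/2)(12)(48) = 288.

288.00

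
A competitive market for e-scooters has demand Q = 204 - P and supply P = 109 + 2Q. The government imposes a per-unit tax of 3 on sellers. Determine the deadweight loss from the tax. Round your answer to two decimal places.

1.50

Rewriting demand in inverse form: P = 204 - Q.
Without the tax, 204 - Q = 109 + 2Q so Q* = 31.6667 and P* = 172.3333.
With the tax, sellers need 3 more per unit: 204 - Q = 109 + 2Q + 3, so Q_t = 30.6667. Buyers pay P_b = 173.3333; sellers receive P_s = P_b - 3 = 170.3333.
Deadweight loss is the triangle between the curves from Q_t to Q*: (1/2)(31.6667 - 30.6667)(3) = 1.5.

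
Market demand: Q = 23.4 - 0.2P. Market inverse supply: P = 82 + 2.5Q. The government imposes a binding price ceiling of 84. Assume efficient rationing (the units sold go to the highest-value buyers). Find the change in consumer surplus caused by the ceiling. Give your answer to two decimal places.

Rewriting demand in inverse form: P = 117 - 5Q.
Free-market equilibrium: 117 - 5Q = 82 + 2.5Q gives Q* = 4.6667, P* = 93.6667.
At the ceiling price 84, quantity supplied is (84 - 82)/2.5 = 0.8; supply is the short side, so Q = 0.8 trades at P = 84.
CS goes from (1/2)(4.6667)(23.3333) = 54.4444 to 24.8 (computed as (117 - 84)(0.8) - (1/2)(5)(0.8)^2), a change of -29.6444.

-29.64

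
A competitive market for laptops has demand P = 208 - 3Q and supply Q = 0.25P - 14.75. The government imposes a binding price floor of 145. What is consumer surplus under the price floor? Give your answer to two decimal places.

661.50

Rewriting supply in inverse form: P = 59 + 4Q.
Without the control, 208 - 3Q = 59 + 4Q so Q* = 21.2857 and P* = 144.1429.
At P = 145, buyers demand (208 - 145)/3 = 21 while sellers would supply more, so the quantity traded is 21 at price 145.
CS is the triangle under demand above 145: (1/2)(21)(208 - 145) = 661.5.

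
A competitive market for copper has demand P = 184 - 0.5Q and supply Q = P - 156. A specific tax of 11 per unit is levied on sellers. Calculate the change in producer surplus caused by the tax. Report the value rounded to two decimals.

Rewriting supply in inverse form: P = 156 + Q.
Pre-tax equilibrium: 184 - 0.5Q = 156 + Q gives Q* = 18.6667, P* = 174.6667.
With the tax, sellers need 11 more per unit: 184 - 0.5Q = 156 + Q + 11, so Q_t = 11.3333. Buyers pay P_b = 178.3333; sellers receive P_s = P_b - 11 = 167.3333.
Producers lose the trapezoid between P_s and P* out to Q_t plus the triangle from Q_t to Q*: change in PS = 64.2222 - 174.2222 = -110.

-110.00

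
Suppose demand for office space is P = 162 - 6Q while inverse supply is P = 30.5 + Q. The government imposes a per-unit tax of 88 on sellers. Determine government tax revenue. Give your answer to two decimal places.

546.86

Pre-tax equilibrium: 162 - 6Q = 30.5 + Q gives Q* = 18.7857, P* = 49.2857.
With the tax, sellers need 88 more per unit: 162 - 6Q = 30.5 + Q + 88, so Q_t = 6.2143. Buyers pay P_b = 124.7143; sellers receive P_s = P_b - 88 = 36.7143.
Tax revenue = t x Q_t = 88 x 6.2143 = 546.8571.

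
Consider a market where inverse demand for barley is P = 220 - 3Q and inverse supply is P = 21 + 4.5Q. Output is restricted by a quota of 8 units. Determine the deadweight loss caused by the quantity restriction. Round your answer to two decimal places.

1288.07

Unrestricted equilibrium: Q* = (220 - 21)/(3 + 4.5) = 26.5333.
At Q = 8 the demand price is 220 - 3(8) = 196 and the supply price is 21 + 4.5(8) = 57.
DWL = (1/2)(gap between curves at 8) x (Q* - 8) = (1/2)(139)(18.5333) = 1288.0667.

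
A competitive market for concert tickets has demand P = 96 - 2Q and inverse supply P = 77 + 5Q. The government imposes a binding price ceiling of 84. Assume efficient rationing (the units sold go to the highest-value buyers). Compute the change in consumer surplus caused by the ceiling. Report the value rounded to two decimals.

7.47

Free-market equilibrium: 96 - 2Q = 77 + 5Q gives Q* = 2.7143, P* = 90.5714.
At P = 84, sellers supply (84 - 77)/5 = 1.4 while buyers want more, so the quantity traded is 1.4 at price 84.
CS goes from (1/2)(2.7143)(5.4286) = 7.3673 to 14.84 (computed as (96 - 84)(1.4) - (1/2)(2)(1.4)^2), a change of 7.4727.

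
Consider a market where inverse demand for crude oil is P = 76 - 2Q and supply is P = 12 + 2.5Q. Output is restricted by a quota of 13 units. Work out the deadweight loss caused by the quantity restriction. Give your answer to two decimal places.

Unrestricted equilibrium: Q* = (76 - 12)/(2 + 2.5) = 14.2222.
At Q = 13 the demand price is 76 - 2(13) = 50 and the supply price is 12 + 2.5(13) = 44.5.
DWL = (1/2)(gap between curves at 13) x (Q* - 13) = (1/2)(5.5)(1.2222) = 3.3611.

3.36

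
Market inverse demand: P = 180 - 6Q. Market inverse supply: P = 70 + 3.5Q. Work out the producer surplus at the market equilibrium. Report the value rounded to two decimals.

234.63

Equilibrium: 180 - 6Q = 70 + 3.5Q, so Q* = 11.5789 and P* = 110.5263.
PS is the area between P* and the supply curve from 0 to Q*: (1/2)(11.5789)(40.5263) = 234.626.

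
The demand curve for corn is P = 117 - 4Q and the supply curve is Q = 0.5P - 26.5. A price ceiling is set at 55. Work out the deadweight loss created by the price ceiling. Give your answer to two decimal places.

280.33

Rewriting supply in inverse form: P = 53 + 2Q.
Without the control, 117 - 4Q = 53 + 2Q so Q* = 10.6667 and P* = 74.3333.
At the ceiling price 55, quantity supplied is (55 - 53)/2 = 1; supply is the short side, so Q = 1 trades at P = 55.
The lost-trades triangle has base Q* - 1 = 9.6667 and height equal to the gap between the curves at Q = 1, which is 113 - 55 = 58. DWL = (1/2)(9.6667)(58) = 280.3333.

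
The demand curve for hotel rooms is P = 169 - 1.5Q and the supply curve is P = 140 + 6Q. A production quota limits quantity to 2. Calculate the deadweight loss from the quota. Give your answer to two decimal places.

Without the quota, 169 - 1.5Q = 140 + 6Q gives Q* = 3.8667.
At Q = 2 the demand price is 169 - 1.5(2) = 166 and the supply price is 140 + 6(2) = 152.
Deadweight loss is the triangle between the curves from 2 to 3.8667: (1/2)(166 - 152)(3.8667 - 2) = 13.0667.

13.07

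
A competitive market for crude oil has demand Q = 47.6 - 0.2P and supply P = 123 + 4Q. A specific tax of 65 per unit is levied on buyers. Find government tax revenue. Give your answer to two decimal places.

361.11

Rewriting demand in inverse form: P = 238 - 5Q.
Pre-tax equilibrium: 238 - 5Q = 123 + 4Q gives Q* = 12.7778, P* = 174.1111.
With the tax, buyers' net willingness to pay falls by 65: (238 - 65) - 5Q = 123 + 4Q, so Q_t = 5.5556. Buyers pay P_b = 210.2222; sellers receive P_s = P_b - 65 = 145.2222.
Revenue is the tax times quantity traded: 65 x 5.5556 = 361.1111.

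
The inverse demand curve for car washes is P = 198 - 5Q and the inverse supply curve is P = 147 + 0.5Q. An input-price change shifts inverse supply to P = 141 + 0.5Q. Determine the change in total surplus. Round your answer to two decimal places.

Initial equilibrium: Q_0 = 9.2727, P_0 = 151.6364; CS_0 = (1/2)(9.2727)(46.3636) = 214.9587, PS_0 = (1/2)(9.2727)(4.6364) = 21.4959.
New equilibrium: 198 - 5Q = 141 + 0.5Q gives Q_1 = 10.3636, P_1 = 146.1818; CS_1 = 268.5124, PS_1 = 26.8512.
Change in total surplus = (268.5124 + 26.8512) - (214.9587 + 21.4959) = 58.9091.

58.91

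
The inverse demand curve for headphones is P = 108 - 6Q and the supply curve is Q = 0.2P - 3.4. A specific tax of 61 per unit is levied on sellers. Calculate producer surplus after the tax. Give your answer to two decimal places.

18.60

Rewriting supply in inverse form: P = 17 + 5Q.
Without the tax, 108 - 6Q = 17 + 5Q so Q* = 8.2727 and P* = 58.3636.
With the tax, sellers need 61 more per unit: 108 - 6Q = 17 + 5Q + 61, so Q_t = 2.7273. Buyers pay P_b = 91.6364; sellers receive P_s = P_b - 61 = 30.6364.
Producer surplus is the triangle above supply below P_s: (1/2)(2.7273)(30.6364 - 17) = 18.595.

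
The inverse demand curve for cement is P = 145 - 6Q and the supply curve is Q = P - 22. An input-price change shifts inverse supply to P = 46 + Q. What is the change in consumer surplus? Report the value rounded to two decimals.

Rewriting supply in inverse form: P = 22 + Q.
Initial equilibrium: Q_0 = 17.5714, P_0 = 39.5714; CS_0 = (1/2)(17.5714)(105.4286) = 926.2653, PS_0 = (1/2)(17.5714)(17.5714) = 154.3776.
New equilibrium: 145 - 6Q = 46 + Q gives Q_1 = 14.1429, P_1 = 60.1429; CS_1 = 600.0612, PS_1 = 100.0102.
Change in consumer surplus = 600.0612 - 926.2653 = -326.2041.

-326.20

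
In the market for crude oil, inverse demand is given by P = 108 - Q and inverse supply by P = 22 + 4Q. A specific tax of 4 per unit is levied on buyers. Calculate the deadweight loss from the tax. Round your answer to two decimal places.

1.60

Without the tax, 108 - Q = 22 + 4Q so Q* = 17.2 and P* = 90.8.
A tax on buyers shifts demand down by 4: (108 - 4) - Q = 22 + 4Q, so Q_t = 16.4. Buyers pay P_b = 91.6; sellers receive P_s = P_b - 4 = 87.6.
The welfare triangle lost has base Q* - Q_t = 0.8 and height t = 4, so DWL = (1/2)(0.8)(4) = 1.6.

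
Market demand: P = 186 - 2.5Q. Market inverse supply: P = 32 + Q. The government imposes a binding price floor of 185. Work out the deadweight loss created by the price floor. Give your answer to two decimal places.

3326.68

Free-market equilibrium: 186 - 2.5Q = 32 + Q gives Q* = 44, P* = 76.
At the floor price 185, quantity demanded is (186 - 185)/2.5 = 0.4; demand is the short side, so Q = 0.4 trades at P = 185.
The lost-trades triangle has base Q* - 0.4 = 43.6 and height equal to the gap between the curves at Q = 0.4, which is 185 - 32.4 = 152.6. DWL = (1/2)(43.6)(152.6) = 3326.68.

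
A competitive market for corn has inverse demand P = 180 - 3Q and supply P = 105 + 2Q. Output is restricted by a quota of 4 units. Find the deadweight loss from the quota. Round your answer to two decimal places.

Without the quota, 180 - 3Q = 105 + 2Q gives Q* = 15.
At Q = 4 the demand price is 180 - 3(4) = 168 and the supply price is 105 + 2(4) = 113.
Deadweight loss is the triangle between the curves from 4 to 15: (1/2)(168 - 113)(15 - 4) = 302.5.

302.50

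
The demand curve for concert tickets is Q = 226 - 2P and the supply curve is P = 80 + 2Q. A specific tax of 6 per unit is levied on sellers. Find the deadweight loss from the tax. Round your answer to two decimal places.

Rewriting demand in inverse form: P = 113 - 0.5Q.
Pre-tax equilibrium: 113 - 0.5Q = 80 + 2Q gives Q* = 13.2, P* = 106.4.
A tax on sellers shifts supply up by 6: 113 - 0.5Q = 80 + 2Q + 6, so Q_t = 10.8. Buyers pay P_b = 107.6; sellers receive P_s = P_b - 6 = 101.6.
The welfare triangle lost has base Q* - Q_t = 2.4 and height t = 6, so DWL = (1/2)(2.4)(6) = 7.2.

7.20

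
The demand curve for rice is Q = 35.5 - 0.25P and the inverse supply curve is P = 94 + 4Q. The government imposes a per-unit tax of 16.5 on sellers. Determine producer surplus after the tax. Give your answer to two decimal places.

Rewriting demand in inverse form: P = 142 - 4Q.
Without the tax, 142 - 4Q = 94 + 4Q so Q* = 6 and P* = 118.
With the tax, sellers need 16.5 more per unit: 142 - 4Q = 94 + 4Q + 16.5, so Q_t = 3.9375. Buyers pay P_b = 126.25; sellers receive P_s = P_b - 16.5 = 109.75.
PS = (1/2)(Q_t)(P_s - 94) = (1/2)(3.9375)(15.75) = 31.0078.

31.01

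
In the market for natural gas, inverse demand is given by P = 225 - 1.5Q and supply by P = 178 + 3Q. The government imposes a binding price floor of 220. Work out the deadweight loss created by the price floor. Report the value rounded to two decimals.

Free-market equilibrium: 225 - 1.5Q = 178 + 3Q gives Q* = 10.4444, P* = 209.3333.
At P = 220, buyers demand (225 - 220)/1.5 = 3.3333 while sellers would supply more, so the quantity traded is 3.3333 at price 220.
At Q = 3.3333 the demand price is 220 and the supply price is 188. Deadweight loss is the triangle between the curves from 3.3333 to 10.4444: (1/2)(220 - 188)(10.4444 - 3.3333) = 113.7778.

113.78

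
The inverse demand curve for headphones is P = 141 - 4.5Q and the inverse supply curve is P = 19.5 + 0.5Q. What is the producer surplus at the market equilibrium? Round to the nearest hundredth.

Set 141 - 4.5Q = 19.5 + 0.5Q, which gives 121.5 = 5Q, so Q* = 24.3 and P* = 141 - 4.5(24.3) = 31.65.
Producer surplus is the triangle above supply below P*: (1/2)(24.3)(31.65 - 19.5) = (1/2)(24.3)(12.15) = 147.6225.

147.62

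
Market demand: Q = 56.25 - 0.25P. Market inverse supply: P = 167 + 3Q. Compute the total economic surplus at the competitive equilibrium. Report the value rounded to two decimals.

240.29

Rewriting demand in inverse form: P = 225 - 4Q.
Setting demand equal to supply, 58 = 7Q, so Q* = 8.2857 and P* = 191.8571.
CS = (1/2)(8.2857)(33.1429) = 137.3061 and PS = (1/2)(8.2857)(24.8571) = 102.9796, so total surplus = 240.2857.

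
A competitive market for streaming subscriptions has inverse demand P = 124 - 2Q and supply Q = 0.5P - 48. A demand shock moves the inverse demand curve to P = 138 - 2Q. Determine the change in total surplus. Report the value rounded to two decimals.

122.50

Rewriting supply in inverse form: P = 96 + 2Q.
Initial equilibrium: Q_0 = 7, P_0 = 110; CS_0 = (1/2)(7)(14) = 49, PS_0 = (1/2)(7)(14) = 49.
New equilibrium: 138 - 2Q = 96 + 2Q gives Q_1 = 10.5, P_1 = 117; CS_1 = 110.25, PS_1 = 110.25.
Change in total surplus = (110.25 + 110.25) - (49 + 49) = 122.5.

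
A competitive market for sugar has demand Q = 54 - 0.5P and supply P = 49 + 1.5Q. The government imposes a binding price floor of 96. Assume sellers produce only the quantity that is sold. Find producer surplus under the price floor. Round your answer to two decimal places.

255.00

Rewriting demand in inverse form: P = 108 - 2Q.
Without the control, 108 - 2Q = 49 + 1.5Q so Q* = 16.8571 and P* = 74.2857.
At P = 96, buyers demand (108 - 96)/2 = 6 while sellers would supply more, so the quantity traded is 6 at price 96.
The supply price at Q = 6 is 58. PS is the trapezoid between 96 and supply over [0, 6]: (1/2)[(96 - 49) + (96 - 58)](6) = 255.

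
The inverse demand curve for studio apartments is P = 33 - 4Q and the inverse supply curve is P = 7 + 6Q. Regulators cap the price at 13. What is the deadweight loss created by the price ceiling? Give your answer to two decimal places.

12.80

Without the control, 33 - 4Q = 7 + 6Q so Q* = 2.6 and P* = 22.6.
At P = 13, sellers supply (13 - 7)/6 = 1 while buyers want more, so the quantity traded is 1 at price 13.
At Q = 1 the demand price is 29 and the supply price is 13. Deadweight loss is the triangle between the curves from 1 to 2.6: (1/2)(29 - 13)(2.6 - 1) = 12.8.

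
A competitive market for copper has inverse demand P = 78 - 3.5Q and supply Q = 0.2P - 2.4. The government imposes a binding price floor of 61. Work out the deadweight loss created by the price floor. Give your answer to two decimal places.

35.93

Rewriting supply in inverse form: P = 12 + 5Q.
Without the control, 78 - 3.5Q = 12 + 5Q so Q* = 7.7647 and P* = 50.8235.
At the floor price 61, quantity demanded is (78 - 61)/3.5 = 4.8571; demand is the short side, so Q = 4.8571 trades at P = 61.
The lost-trades triangle has base Q* - 4.8571 = 2.9076 and height equal to the gap between the curves at Q = 4.8571, which is 61 - 36.2857 = 24.7143. DWL = (1/2)(2.9076)(24.7143) = 35.9292.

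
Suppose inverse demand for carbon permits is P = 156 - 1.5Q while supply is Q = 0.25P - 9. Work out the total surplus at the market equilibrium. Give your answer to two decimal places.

Rewriting supply in inverse form: P = 36 + 4Q.
Setting demand equal to supply, 120 = 5.5Q, so Q* = 21.8182 and P* = 123.2727.
Total surplus is the full triangle between the curves from 0 to Q*: (1/2)(21.8182)(156 - 36) = 1309.0909.

1309.09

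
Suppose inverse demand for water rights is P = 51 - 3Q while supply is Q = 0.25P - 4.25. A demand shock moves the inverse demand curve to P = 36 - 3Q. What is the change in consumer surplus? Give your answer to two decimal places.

-24.34

Rewriting supply in inverse form: P = 17 + 4Q.
Initial equilibrium: Q_0 = 4.8571, P_0 = 36.4286; CS_0 = (1/2)(4.8571)(14.5714) = 35.3878, PS_0 = (1/2)(4.8571)(19.4286) = 47.1837.
New equilibrium: 36 - 3Q = 17 + 4Q gives Q_1 = 2.7143, P_1 = 27.8571; CS_1 = 11.051, PS_1 = 14.7347.
Change in consumer surplus = 11.051 - 35.3878 = -24.3367.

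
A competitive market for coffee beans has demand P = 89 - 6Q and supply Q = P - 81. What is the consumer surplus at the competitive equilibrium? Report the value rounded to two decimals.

3.92

Rewriting supply in inverse form: P = 81 + Q.
Setting demand equal to supply, 8 = 7Q, so Q* = 1.1429 and P* = 82.1429.
CS is the area between the demand curve and P* from 0 to Q*: (1/2)(1.1429)(6.8571) = 3.9184.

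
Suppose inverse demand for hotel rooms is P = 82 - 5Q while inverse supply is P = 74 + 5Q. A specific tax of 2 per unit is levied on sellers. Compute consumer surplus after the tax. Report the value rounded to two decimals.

Without the tax, 82 - 5Q = 74 + 5Q so Q* = 0.8 and P* = 78.
With the tax, sellers need 2 more per unit: 82 - 5Q = 74 + 5Q + 2, so Q_t = 0.6. Buyers pay P_b = 79; sellers receive P_s = P_b - 2 = 77.
CS = (1/2)(Q_t)(82 - P_b) = (1/2)(0.6)(3) = 0.9.

0.90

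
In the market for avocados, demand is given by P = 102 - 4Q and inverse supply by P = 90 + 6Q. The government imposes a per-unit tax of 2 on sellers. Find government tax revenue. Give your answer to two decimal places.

2.00

Pre-tax equilibrium: 102 - 4Q = 90 + 6Q gives Q* = 1.2, P* = 97.2.
A tax on sellers shifts supply up by 2: 102 - 4Q = 90 + 6Q + 2, so Q_t = 1. Buyers pay P_b = 98; sellers receive P_s = P_b - 2 = 96.
Revenue is the tax times quantity traded: 2 x 1 = 2.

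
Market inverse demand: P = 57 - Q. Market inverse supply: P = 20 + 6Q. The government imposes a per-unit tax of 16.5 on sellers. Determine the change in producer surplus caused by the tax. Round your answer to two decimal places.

Without the tax, 57 - Q = 20 + 6Q so Q* = 5.2857 and P* = 51.7143.
With the tax, sellers need 16.5 more per unit: 57 - Q = 20 + 6Q + 16.5, so Q_t = 2.9286. Buyers pay P_b = 54.0714; sellers receive P_s = P_b - 16.5 = 37.5714.
PS falls from (1/2)(5.2857)(31.7143) = 83.8163 to (1/2)(2.9286)(17.5714) = 25.7296, a change of -58.0867.

-58.09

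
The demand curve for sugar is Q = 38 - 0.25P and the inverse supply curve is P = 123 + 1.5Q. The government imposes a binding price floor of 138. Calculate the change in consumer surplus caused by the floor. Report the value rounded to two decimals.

-31.10

Rewriting demand in inverse form: P = 152 - 4Q.
Free-market equilibrium: 152 - 4Q = 123 + 1.5Q gives Q* = 5.2727, P* = 130.9091.
At P = 138, buyers demand (152 - 138)/4 = 3.5 while sellers would supply more, so the quantity traded is 3.5 at price 138.
CS goes from (1/2)(5.2727)(21.0909) = 55.6033 to 24.5 (computed as (152 - 138)(3.5) - (1/2)(4)(3.5)^2), a change of -31.1033.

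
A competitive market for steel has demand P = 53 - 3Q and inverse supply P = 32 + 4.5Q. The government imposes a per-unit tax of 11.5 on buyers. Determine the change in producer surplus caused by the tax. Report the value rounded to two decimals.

-14.03

Pre-tax equilibrium: 53 - 3Q = 32 + 4.5Q gives Q* = 2.8, P* = 44.6.
A tax on buyers shifts demand down by 11.5: (53 - 11.5) - 3Q = 32 + 4.5Q, so Q_t = 1.2667. Buyers pay P_b = 49.2; sellers receive P_s = P_b - 11.5 = 37.7.
PS falls from (1/2)(2.8)(12.6) = 17.64 to (1/2)(1.2667)(5.7) = 3.61, a change of -14.03.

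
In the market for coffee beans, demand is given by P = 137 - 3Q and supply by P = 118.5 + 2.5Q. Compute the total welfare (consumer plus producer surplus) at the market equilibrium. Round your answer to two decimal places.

31.11

Set 137 - 3Q = 118.5 + 2.5Q, which gives 18.5 = 5.5Q, so Q* = 3.3636 and P* = 137 - 3(3.3636) = 126.9091.
CS = (1/2)(3.3636)(10.0909) = 16.9711 and PS = (1/2)(3.3636)(8.4091) = 14.1426, so total surplus = 31.1136.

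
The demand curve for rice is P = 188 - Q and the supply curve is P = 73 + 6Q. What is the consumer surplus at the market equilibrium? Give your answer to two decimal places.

Set 188 - Q = 73 + 6Q, which gives 115 = 7Q, so Q* = 16.4286 and P* = 188 - (16.4286) = 171.5714.
The demand choke price is 188, so CS = (1/2)(Q*)(188 - P*) = (1/2)(16.4286)(16.4286) = 134.949.

134.95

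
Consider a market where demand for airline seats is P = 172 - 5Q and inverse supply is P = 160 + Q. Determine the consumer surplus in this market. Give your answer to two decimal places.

10.00

Set 172 - 5Q = 160 + Q, which gives 12 = 6Q, so Q* = 2 and P* = 172 - 5(2) = 162.
CS is the area between the demand curve and P* from 0 to Q*: (1/2)(2)(10) = 10.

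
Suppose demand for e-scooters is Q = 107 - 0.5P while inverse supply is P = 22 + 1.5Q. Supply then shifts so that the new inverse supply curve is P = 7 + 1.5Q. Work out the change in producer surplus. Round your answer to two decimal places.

Rewriting demand in inverse form: P = 214 - 2Q.
Initial equilibrium: Q_0 = 54.8571, P_0 = 104.2857; CS_0 = (1/2)(54.8571)(109.7143) = 3009.3061, PS_0 = (1/2)(54.8571)(82.2857) = 2256.9796.
New equilibrium: 214 - 2Q = 7 + 1.5Q gives Q_1 = 59.1429, P_1 = 95.7143; CS_1 = 3497.8776, PS_1 = 2623.4082.
Change in producer surplus = 2623.4082 - 2256.9796 = 366.4286.

366.43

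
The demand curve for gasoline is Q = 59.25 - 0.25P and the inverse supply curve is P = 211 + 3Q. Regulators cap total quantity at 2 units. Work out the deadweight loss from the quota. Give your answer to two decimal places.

10.29

Rewriting demand in inverse form: P = 237 - 4Q.
Without the quota, 237 - 4Q = 211 + 3Q gives Q* = 3.7143.
At Q = 2 the demand price is 237 - 4(2) = 229 and the supply price is 211 + 3(2) = 217.
DWL = (1/2)(gap between curves at 2) x (Q* - 2) = (1/2)(12)(1.7143) = 10.2857.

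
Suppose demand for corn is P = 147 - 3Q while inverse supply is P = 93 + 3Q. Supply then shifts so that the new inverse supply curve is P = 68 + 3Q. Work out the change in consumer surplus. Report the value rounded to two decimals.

Initial equilibrium: Q_0 = 9, P_0 = 120; CS_0 = (1/2)(9)(27) = 121.5, PS_0 = (1/2)(9)(27) = 121.5.
New equilibrium: 147 - 3Q = 68 + 3Q gives Q_1 = 13.1667, P_1 = 107.5; CS_1 = 260.0417, PS_1 = 260.0417.
Change in consumer surplus = 260.0417 - 121.5 = 138.5417.

138.54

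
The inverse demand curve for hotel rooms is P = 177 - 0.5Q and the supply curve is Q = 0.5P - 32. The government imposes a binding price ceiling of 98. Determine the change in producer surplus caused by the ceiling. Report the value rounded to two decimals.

Rewriting supply in inverse form: P = 64 + 2Q.
Without the control, 177 - 0.5Q = 64 + 2Q so Q* = 45.2 and P* = 154.4.
At P = 98, sellers supply (98 - 64)/2 = 17 while buyers want more, so the quantity traded is 17 at price 98.
PS goes from (1/2)(45.2)(90.4) = 2043.04 to 289 (computed as (98 - 64)(17) - (1/2)(2)(17)^2), a change of -1754.04.

-1754.04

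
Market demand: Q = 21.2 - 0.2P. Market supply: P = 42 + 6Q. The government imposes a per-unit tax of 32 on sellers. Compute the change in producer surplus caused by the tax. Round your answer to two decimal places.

-76.17

Rewriting demand in inverse form: P = 106 - 5Q.
Pre-tax equilibrium: 106 - 5Q = 42 + 6Q gives Q* = 5.8182, P* = 76.9091.
A tax on sellers shifts supply up by 32: 106 - 5Q = 42 + 6Q + 32, so Q_t = 2.9091. Buyers pay P_b = 91.4545; sellers receive P_s = P_b - 32 = 59.4545.
Producers lose the trapezoid between P_s and P* out to Q_t plus the triangle from Q_t to Q*: change in PS = 25.3884 - 101.5537 = -76.1653.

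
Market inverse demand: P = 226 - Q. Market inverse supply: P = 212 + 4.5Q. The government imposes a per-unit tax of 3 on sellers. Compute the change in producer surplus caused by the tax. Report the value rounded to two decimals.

Without the tax, 226 - Q = 212 + 4.5Q so Q* = 2.5455 and P* = 223.4545.
With the tax, sellers need 3 more per unit: 226 - Q = 212 + 4.5Q + 3, so Q_t = 2. Buyers pay P_b = 224; sellers receive P_s = P_b - 3 = 221.
Producers lose the trapezoid between P_s and P* out to Q_t plus the triangle from Q_t to Q*: change in PS = 9 - 14.5785 = -5.5785.

-5.58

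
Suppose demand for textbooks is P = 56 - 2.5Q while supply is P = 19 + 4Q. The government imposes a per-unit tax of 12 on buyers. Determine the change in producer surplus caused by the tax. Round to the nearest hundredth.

Without the tax, 56 - 2.5Q = 19 + 4Q so Q* = 5.6923 and P* = 41.7692.
A tax on buyers shifts demand down by 12: (56 - 12) - 2.5Q = 19 + 4Q, so Q_t = 3.8462. Buyers pay P_b = 46.3846; sellers receive P_s = P_b - 12 = 34.3846.
Producers lose the trapezoid between P_s and P* out to Q_t plus the triangle from Q_t to Q*: change in PS = 29.5858 - 64.8047 = -35.2189.

-35.22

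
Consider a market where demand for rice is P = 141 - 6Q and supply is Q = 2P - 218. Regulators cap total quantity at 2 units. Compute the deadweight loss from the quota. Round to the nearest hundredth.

27.77

Rewriting supply in inverse form: P = 109 + 0.5Q.
Without the quota, 141 - 6Q = 109 + 0.5Q gives Q* = 4.9231.
At Q = 2 the demand price is 141 - 6(2) = 129 and the supply price is 109 + 0.5(2) = 110.
Deadweight loss is the triangle between the curves from 2 to 4.9231: (1/2)(129 - 110)(4.9231 - 2) = 27.7692.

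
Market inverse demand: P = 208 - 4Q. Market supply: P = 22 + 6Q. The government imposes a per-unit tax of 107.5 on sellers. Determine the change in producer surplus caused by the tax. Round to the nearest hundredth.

Without the tax, 208 - 4Q = 22 + 6Q so Q* = 18.6 and P* = 133.6.
With the tax, sellers need 107.5 more per unit: 208 - 4Q = 22 + 6Q + 107.5, so Q_t = 7.85. Buyers pay P_b = 176.6; sellers receive P_s = P_b - 107.5 = 69.1.
PS falls from (1/2)(18.6)(111.6) = 1037.88 to (1/2)(7.85)(47.1) = 184.8675, a change of -853.0125.

-853.01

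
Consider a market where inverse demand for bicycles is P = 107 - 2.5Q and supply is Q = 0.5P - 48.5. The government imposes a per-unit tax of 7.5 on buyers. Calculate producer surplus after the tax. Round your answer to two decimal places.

0.31

Rewriting supply in inverse form: P = 97 + 2Q.
Pre-tax equilibrium: 107 - 2.5Q = 97 + 2Q gives Q* = 2.2222, P* = 101.4444.
With the tax, buyers' net willingness to pay falls by 7.5: (107 - 7.5) - 2.5Q = 97 + 2Q, so Q_t = 0.5556. Buyers pay P_b = 105.6111; sellers receive P_s = P_b - 7.5 = 98.1111.
Producer surplus is the triangle above supply below P_s: (1/2)(0.5556)(98.1111 - 97) = 0.3086.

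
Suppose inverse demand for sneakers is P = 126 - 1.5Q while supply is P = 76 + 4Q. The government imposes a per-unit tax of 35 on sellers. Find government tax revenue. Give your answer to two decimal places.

95.45

Pre-tax equilibrium: 126 - 1.5Q = 76 + 4Q gives Q* = 9.0909, P* = 112.3636.
A tax on sellers shifts supply up by 35: 126 - 1.5Q = 76 + 4Q + 35, so Q_t = 2.7273. Buyers pay P_b = 121.9091; sellers receive P_s = P_b - 35 = 86.9091.
Tax revenue = t x Q_t = 35 x 2.7273 = 95.4545.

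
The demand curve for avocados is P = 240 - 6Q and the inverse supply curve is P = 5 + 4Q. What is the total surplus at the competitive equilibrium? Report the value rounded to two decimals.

2761.25

Set 240 - 6Q = 5 + 4Q, which gives 235 = 10Q, so Q* = 23.5 and P* = 240 - 6(23.5) = 99.
CS = (1/2)(23.5)(141) = 1656.75 and PS = (1/2)(23.5)(94) = 1104.5, so total surplus = 2761.25.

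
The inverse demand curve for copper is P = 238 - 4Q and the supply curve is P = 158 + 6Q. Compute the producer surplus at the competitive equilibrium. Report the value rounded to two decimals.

Set 238 - 4Q = 158 + 6Q, which gives 80 = 10Q, so Q* = 8 and P* = 238 - 4(8) = 206.
PS is the area between P* and the supply curve from 0 to Q*: (1/2)(8)(48) = 192.

192.00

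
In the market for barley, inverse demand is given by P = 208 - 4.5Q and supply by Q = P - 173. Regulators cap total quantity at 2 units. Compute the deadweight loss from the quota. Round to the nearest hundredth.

52.36

Rewriting supply in inverse form: P = 173 + Q.
Unrestricted equilibrium: Q* = (208 - 173)/(4.5 + 1) = 6.3636.
At Q = 2 the demand price is 208 - 4.5(2) = 199 and the supply price is 173 + (2) = 175.
DWL = (1/2)(gap between curves at 2) x (Q* - 2) = (1/2)(24)(4.3636) = 52.3636.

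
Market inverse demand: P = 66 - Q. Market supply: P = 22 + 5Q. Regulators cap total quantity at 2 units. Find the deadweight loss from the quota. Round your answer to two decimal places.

Unrestricted equilibrium: Q* = (66 - 22)/(1 + 5) = 7.3333.
At Q = 2 the demand price is 66 - (2) = 64 and the supply price is 22 + 5(2) = 32.
Deadweight loss is the triangle between the curves from 2 to 7.3333: (1/2)(64 - 32)(7.3333 - 2) = 85.3333.

85.33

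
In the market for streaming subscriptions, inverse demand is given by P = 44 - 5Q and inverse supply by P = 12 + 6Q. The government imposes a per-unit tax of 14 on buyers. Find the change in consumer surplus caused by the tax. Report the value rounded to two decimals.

Without the tax, 44 - 5Q = 12 + 6Q so Q* = 2.9091 and P* = 29.4545.
With the tax, buyers' net willingness to pay falls by 14: (44 - 14) - 5Q = 12 + 6Q, so Q_t = 1.6364. Buyers pay P_b = 35.8182; sellers receive P_s = P_b - 14 = 21.8182.
Consumers lose the trapezoid between P* and P_b out to Q_t plus the triangle from Q_t to Q*: change in CS = 6.6942 - 21.157 = -14.4628.

-14.46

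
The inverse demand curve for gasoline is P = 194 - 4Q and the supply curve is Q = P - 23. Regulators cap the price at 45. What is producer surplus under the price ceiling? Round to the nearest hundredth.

242.00

Rewriting supply in inverse form: P = 23 + Q.
Free-market equilibrium: 194 - 4Q = 23 + Q gives Q* = 34.2, P* = 57.2.
At P = 45, sellers supply (45 - 23)/1 = 22 while buyers want more, so the quantity traded is 22 at price 45.
PS is the triangle above supply below 45: (1/2)(22)(45 - 23) = 242.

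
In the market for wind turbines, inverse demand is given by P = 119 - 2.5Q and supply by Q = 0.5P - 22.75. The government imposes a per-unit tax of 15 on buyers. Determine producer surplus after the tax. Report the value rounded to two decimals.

Rewriting supply in inverse form: P = 45.5 + 2Q.
Without the tax, 119 - 2.5Q = 45.5 + 2Q so Q* = 16.3333 and P* = 78.1667.
A tax on buyers shifts demand down by 15: (119 - 15) - 2.5Q = 45.5 + 2Q, so Q_t = 13. Buyers pay P_b = 86.5; sellers receive P_s = P_b - 15 = 71.5.
Producer surplus is the triangle above supply below P_s: (1/2)(13)(71.5 - 45.5) = 169.

169.00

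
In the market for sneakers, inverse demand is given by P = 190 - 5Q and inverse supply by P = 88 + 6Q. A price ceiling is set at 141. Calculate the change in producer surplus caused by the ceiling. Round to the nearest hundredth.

Free-market equilibrium: 190 - 5Q = 88 + 6Q gives Q* = 9.2727, P* = 143.6364.
At the ceiling price 141, quantity supplied is (141 - 88)/6 = 8.8333; supply is the short side, so Q = 8.8333 trades at P = 141.
PS goes from (1/2)(9.2727)(55.6364) = 257.9504 to 234.0833 (computed as (141 - 88)(8.8333) - (1/2)(6)(8.8333)^2), a change of -23.8671.

-23.87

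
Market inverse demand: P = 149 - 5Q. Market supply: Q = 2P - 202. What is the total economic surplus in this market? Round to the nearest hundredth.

209.45

Rewriting supply in inverse form: P = 101 + 0.5Q.
Setting demand equal to supply, 48 = 5.5Q, so Q* = 8.7273 and P* = 105.3636.
Total surplus is the full triangle between the curves from 0 to Q*: (1/2)(8.7273)(149 - 101) = 209.4545.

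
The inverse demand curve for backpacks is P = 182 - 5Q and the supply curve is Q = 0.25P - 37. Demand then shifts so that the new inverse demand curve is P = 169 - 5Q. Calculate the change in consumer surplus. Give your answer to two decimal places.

Rewriting supply in inverse form: P = 148 + 4Q.
Initial equilibrium: Q_0 = 3.7778, P_0 = 163.1111; CS_0 = (1/2)(3.7778)(18.8889) = 35.679, PS_0 = (1/2)(3.7778)(15.1111) = 28.5432.
New equilibrium: 169 - 5Q = 148 + 4Q gives Q_1 = 2.3333, P_1 = 157.3333; CS_1 = 13.6111, PS_1 = 10.8889.
Change in consumer surplus = 13.6111 - 35.679 = -22.0679.

-22.07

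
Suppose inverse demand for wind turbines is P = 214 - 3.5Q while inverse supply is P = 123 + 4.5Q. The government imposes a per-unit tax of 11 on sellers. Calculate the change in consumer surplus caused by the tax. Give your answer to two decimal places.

-51.43

Without the tax, 214 - 3.5Q = 123 + 4.5Q so Q* = 11.375 and P* = 174.1875.
With the tax, sellers need 11 more per unit: 214 - 3.5Q = 123 + 4.5Q + 11, so Q_t = 10. Buyers pay P_b = 179; sellers receive P_s = P_b - 11 = 168.
Consumers lose the trapezoid between P* and P_b out to Q_t plus the triangle from Q_t to Q*: change in CS = 175 - 226.4336 = -51.4336.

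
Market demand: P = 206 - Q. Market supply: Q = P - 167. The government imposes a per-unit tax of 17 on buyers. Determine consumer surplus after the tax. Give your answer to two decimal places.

Rewriting supply in inverse form: P = 167 + Q.
Without the tax, 206 - Q = 167 + Q so Q* = 19.5 and P* = 186.5.
With the tax, buyers' net willingness to pay falls by 17: (206 - 17) - Q = 167 + Q, so Q_t = 11. Buyers pay P_b = 195; sellers receive P_s = P_b - 17 = 178.
CS = (1/2)(Q_t)(206 - P_b) = (1/2)(11)(11) = 60.5.

60.50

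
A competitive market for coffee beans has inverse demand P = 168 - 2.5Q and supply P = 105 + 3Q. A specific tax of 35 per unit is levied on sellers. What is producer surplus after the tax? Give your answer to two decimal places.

Pre-tax equilibrium: 168 - 2.5Q = 105 + 3Q gives Q* = 11.4545, P* = 139.3636.
A tax on sellers shifts supply up by 35: 168 - 2.5Q = 105 + 3Q + 35, so Q_t = 5.0909. Buyers pay P_b = 155.2727; sellers receive P_s = P_b - 35 = 120.2727.
Producer surplus is the triangle above supply below P_s: (1/2)(5.0909)(120.2727 - 105) = 38.876.

38.88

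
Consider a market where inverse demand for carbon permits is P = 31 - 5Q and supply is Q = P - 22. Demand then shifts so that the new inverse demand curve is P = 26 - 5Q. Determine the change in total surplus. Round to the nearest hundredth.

-5.42

Rewriting supply in inverse form: P = 22 + Q.
Initial equilibrium: Q_0 = 1.5, P_0 = 23.5; CS_0 = (1/2)(1.5)(7.5) = 5.625, PS_0 = (1/2)(1.5)(1.5) = 1.125.
New equilibrium: 26 - 5Q = 22 + Q gives Q_1 = 0.6667, P_1 = 22.6667; CS_1 = 1.1111, PS_1 = 0.2222.
Change in total surplus = (1.1111 + 0.2222) - (5.625 + 1.125) = -5.4167.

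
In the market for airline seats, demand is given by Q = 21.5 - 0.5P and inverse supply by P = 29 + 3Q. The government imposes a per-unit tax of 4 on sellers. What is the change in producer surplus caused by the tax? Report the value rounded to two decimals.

-5.76

Rewriting demand in inverse form: P = 43 - 2Q.
Pre-tax equilibrium: 43 - 2Q = 29 + 3Q gives Q* = 2.8, P* = 37.4.
A tax on sellers shifts supply up by 4: 43 - 2Q = 29 + 3Q + 4, so Q_t = 2. Buyers pay P_b = 39; sellers receive P_s = P_b - 4 = 35.
Producers lose the trapezoid between P_s and P* out to Q_t plus the triangle from Q_t to Q*: change in PS = 6 - 11.76 = -5.76.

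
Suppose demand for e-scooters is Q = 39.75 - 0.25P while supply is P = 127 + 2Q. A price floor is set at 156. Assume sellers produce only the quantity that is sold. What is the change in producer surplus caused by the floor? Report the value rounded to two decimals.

-7.26

Rewriting demand in inverse form: P = 159 - 4Q.
Without the control, 159 - 4Q = 127 + 2Q so Q* = 5.3333 and P* = 137.6667.
At P = 156, buyers demand (159 - 156)/4 = 0.75 while sellers would supply more, so the quantity traded is 0.75 at price 156.
PS goes from (1/2)(5.3333)(10.6667) = 28.4444 to 21.1875 (computed as (156 - 127)(0.75) - (1/2)(2)(0.75)^2), a change of -7.2569.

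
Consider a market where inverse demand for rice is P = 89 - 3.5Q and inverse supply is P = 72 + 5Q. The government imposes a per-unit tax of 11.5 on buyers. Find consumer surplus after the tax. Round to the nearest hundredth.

Without the tax, 89 - 3.5Q = 72 + 5Q so Q* = 2 and P* = 82.
With the tax, buyers' net willingness to pay falls by 11.5: (89 - 11.5) - 3.5Q = 72 + 5Q, so Q_t = 0.6471. Buyers pay P_b = 86.7353; sellers receive P_s = P_b - 11.5 = 75.2353.
Consumer surplus is the triangle under demand above P_b: (1/2)(0.6471)(89 - 86.7353) = 0.7327.

0.73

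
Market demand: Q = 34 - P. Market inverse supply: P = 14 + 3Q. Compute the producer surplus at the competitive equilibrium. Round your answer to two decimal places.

37.50

Rewriting demand in inverse form: P = 34 - Q.
Equilibrium: 34 - Q = 14 + 3Q, so Q* = 5 and P* = 29.
Producer surplus is the triangle above supply below P*: (1/2)(5)(29 - 14) = (1/2)(5)(15) = 37.5.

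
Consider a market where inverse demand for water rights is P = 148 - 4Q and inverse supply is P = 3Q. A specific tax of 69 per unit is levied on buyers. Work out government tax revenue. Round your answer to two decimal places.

778.71

Without the tax, 148 - 4Q = 3Q so Q* = 21.1429 and P* = 63.4286.
A tax on buyers shifts demand down by 69: (148 - 69) - 4Q = 3Q, so Q_t = 11.2857. Buyers pay P_b = 102.8571; sellers receive P_s = P_b - 69 = 33.8571.
Revenue is the tax times quantity traded: 69 x 11.2857 = 778.7143.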